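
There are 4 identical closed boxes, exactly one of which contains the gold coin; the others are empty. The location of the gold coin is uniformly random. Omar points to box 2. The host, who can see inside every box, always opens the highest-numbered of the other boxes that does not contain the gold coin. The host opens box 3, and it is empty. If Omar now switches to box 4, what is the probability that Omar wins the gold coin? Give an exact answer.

Apply Bayes' rule, conditioning on where the gold coin actually is.
If it is in either of boxes 1 and 2 (prior 1/4 each): the host would have opened box 4 instead, probability 0; weight (1/4)·0 = 0 each.
If it is in box 3 (prior 1/4): the host opened box 3, so this case is ruled out; weight (1/4)·0 = 0.
If it is in box 4 (prior 1/4): box 3 is the highest-numbered option available, probability 1; weight (1/4)·1 = 1/4.
The weights sum to 1/4.
So P(the gold coin in box 4 | the host opened box 3) = (1/4) / (1/4) = 1.

1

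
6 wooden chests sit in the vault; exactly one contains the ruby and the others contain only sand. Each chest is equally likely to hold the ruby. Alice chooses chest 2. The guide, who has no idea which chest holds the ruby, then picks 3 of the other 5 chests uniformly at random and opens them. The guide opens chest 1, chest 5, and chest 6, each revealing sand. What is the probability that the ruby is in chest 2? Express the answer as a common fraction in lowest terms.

Because the guide chose which chests to open without knowing where the ruby is, the choice is independent of the prize location. Learning that none of the 3 opened chests holds the ruby simply rules out those 3 locations and leaves the remaining 3 chests still equally likely by symmetry.
So P(the ruby in chest 2) = 1/3.

1/3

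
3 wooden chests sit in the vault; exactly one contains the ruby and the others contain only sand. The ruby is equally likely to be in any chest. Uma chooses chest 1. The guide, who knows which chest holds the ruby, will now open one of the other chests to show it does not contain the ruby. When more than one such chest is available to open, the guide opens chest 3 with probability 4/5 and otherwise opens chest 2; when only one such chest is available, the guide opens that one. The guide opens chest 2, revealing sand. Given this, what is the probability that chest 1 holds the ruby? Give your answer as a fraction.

1/6

Consider each possible location of the ruby in turn.
If it is in chest 1 (prior 1/3): chest 3 is available but not opened, probability 1/5; weight (1/3)·(1/5) = 1/15.
If it is in chest 2 (prior 1/3): the guide opened chest 2, so this case is ruled out; weight (1/3)·0 = 0.
If it is in chest 3 (prior 1/3): only chest 2 is available, probability 1; weight (1/3)·1 = 1/3.
The weights sum to 2/5.
So P(the ruby in chest 1 | the guide opened chest 2) = (1/15) / (2/5) = 1/6.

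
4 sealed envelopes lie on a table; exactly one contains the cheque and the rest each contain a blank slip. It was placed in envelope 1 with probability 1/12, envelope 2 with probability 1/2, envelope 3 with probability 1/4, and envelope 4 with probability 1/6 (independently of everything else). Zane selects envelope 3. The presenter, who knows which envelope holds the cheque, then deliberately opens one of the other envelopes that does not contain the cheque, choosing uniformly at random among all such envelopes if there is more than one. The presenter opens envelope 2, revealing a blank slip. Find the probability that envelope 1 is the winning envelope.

1/5

Apply Bayes' rule, conditioning on where the cheque actually is.
If it is in envelope 1 (prior 1/12): the presenter has 2 equally likely choices, so probability 1/2; weight (1/12)·(1/2) = 1/24.
If it is in envelope 2 (prior 1/2): the presenter opened envelope 2, so this case is ruled out; weight (1/2)·0 = 0.
If it is in envelope 3 (prior 1/4): the presenter has 3 equally likely choices, so probability 1/3; weight (1/4)·(1/3) = 1/12.
If it is in envelope 4 (prior 1/6): the presenter has 2 equally likely choices, so probability 1/2; weight (1/6)·(1/2) = 1/12.
The weights sum to 5/24.
So P(the cheque in envelope 1 | the presenter opened envelope 2) = (1/24) / (5/24) = 1/5.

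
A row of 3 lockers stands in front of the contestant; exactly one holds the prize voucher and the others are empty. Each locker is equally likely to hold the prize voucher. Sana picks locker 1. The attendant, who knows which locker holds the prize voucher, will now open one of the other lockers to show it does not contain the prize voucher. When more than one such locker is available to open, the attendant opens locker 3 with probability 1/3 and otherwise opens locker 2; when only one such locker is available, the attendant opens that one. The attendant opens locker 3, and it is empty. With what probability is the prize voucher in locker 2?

Apply Bayes' rule, conditioning on where the prize voucher actually is.
If it is in locker 1 (prior 1/3): locker 3 is available, opened with probability 1/3; weight (1/3)·(1/3) = 1/9.
If it is in locker 2 (prior 1/3): only locker 3 is available, probability 1; weight (1/3)·1 = 1/3.
If it is in locker 3 (prior 1/3): the attendant opened locker 3, so this case is ruled out; weight (1/3)·0 = 0.
The weights sum to 4/9.
So P(the prize voucher in locker 2 | the attendant opened locker 3) = (1/3) / (4/9) = 3/4.

3/4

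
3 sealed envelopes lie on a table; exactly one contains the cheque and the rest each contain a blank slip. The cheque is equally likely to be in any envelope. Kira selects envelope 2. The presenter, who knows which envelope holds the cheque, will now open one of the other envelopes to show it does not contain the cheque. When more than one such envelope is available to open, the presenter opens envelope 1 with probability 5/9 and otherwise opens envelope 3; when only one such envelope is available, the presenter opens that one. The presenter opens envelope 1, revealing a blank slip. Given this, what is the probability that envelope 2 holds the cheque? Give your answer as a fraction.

Apply Bayes' rule, conditioning on where the cheque actually is.
If it is in envelope 1 (prior 1/3): the presenter opened envelope 1, so this case is ruled out; weight (1/3)·0 = 0.
If it is in envelope 2 (prior 1/3): envelope 1 is available, opened with probability 5/9; weight (1/3)·(5/9) = 5/27.
If it is in envelope 3 (prior 1/3): only envelope 1 is available, probability 1; weight (1/3)·1 = 1/3.
The weights sum to 14/27.
So P(the cheque in envelope 2 | the presenter opened envelope 1) = (5/27) / (14/27) = 5/14.

5/14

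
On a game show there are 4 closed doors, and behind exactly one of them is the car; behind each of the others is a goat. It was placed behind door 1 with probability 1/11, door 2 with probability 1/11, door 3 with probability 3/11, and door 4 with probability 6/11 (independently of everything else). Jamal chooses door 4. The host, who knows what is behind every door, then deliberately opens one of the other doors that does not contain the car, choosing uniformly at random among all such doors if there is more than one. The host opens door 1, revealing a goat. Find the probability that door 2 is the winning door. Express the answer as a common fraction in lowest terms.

Consider each possible location of the car in turn.
If it is behind door 1 (prior 1/11): the host opened door 1, so this case is ruled out; weight (1/11)·0 = 0.
If it is behind door 2 (prior 1/11): the host has 2 equally likely choices, so probability 1/2; weight (1/11)·(1/2) = 1/22.
If it is behind door 3 (prior 3/11): the host has 2 equally likely choices, so probability 1/2; weight (3/11)·(1/2) = 3/22.
If it is behind door 4 (prior 6/11): the host has 3 equally likely choices, so probability 1/3; weight (6/11)·(1/3) = 2/11.
The weights sum to 4/11.
So P(the car behind door 2 | the host opened door 1) = (1/22) / (4/11) = 1/8.

1/8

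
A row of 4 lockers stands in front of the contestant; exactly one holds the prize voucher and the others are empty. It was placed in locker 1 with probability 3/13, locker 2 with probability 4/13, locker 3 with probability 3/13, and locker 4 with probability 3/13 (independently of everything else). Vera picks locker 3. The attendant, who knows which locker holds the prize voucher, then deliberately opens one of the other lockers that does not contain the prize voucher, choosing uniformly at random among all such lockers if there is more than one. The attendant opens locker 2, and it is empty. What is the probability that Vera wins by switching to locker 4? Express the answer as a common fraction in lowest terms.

Consider each possible location of the prize voucher in turn.
If it is in either of lockers 1 and 4 (prior 3/13 each): the attendant has 2 equally likely choices, so probability 1/2; weight (3/13)·(1/2) = 3/26 each.
If it is in locker 2 (prior 4/13): the attendant opened locker 2, so this case is ruled out; weight (4/13)·0 = 0.
If it is in locker 3 (prior 3/13): the attendant has 3 equally likely choices, so probability 1/3; weight (3/13)·(1/3) = 1/13.
The weights sum to 4/13.
So P(the prize voucher in locker 4 | the attendant opened locker 2) = (3/26) / (4/13) = 3/8.

3/8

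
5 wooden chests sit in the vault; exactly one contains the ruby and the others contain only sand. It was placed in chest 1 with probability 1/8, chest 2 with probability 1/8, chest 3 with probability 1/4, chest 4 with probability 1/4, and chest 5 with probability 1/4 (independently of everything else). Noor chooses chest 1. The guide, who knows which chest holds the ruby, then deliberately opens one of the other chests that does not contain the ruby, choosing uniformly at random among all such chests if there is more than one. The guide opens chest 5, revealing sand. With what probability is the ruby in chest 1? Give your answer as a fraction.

3/23

Consider each possible location of the ruby in turn.
If it is in chest 1 (prior 1/8): the guide has 4 equally likely choices, so probability 1/4; weight (1/8)·(1/4) = 1/32.
If it is in chest 2 (prior 1/8): the guide has 3 equally likely choices, so probability 1/3; weight (1/8)·(1/3) = 1/24.
If it is in either of chests 3 and 4 (prior 1/4 each): the guide has 3 equally likely choices, so probability 1/3; weight (1/4)·(1/3) = 1/12 each.
If it is in chest 5 (prior 1/4): the guide opened chest 5, so this case is ruled out; weight (1/4)·0 = 0.
The weights sum to 23/96.
So P(the ruby in chest 1 | the guide opened chest 5) = (1/32) / (23/96) = 3/23.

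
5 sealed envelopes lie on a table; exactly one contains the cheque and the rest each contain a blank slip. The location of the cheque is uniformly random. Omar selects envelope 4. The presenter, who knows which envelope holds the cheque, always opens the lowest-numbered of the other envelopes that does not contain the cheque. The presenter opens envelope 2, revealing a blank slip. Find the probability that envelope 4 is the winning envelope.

Consider each possible location of the cheque in turn.
If it is in envelope 1 (prior 1/5): envelope 2 is the lowest-numbered option available, probability 1; weight (1/5)·1 = 1/5.
If it is in envelope 2 (prior 1/5): the presenter opened envelope 2, so this case is ruled out; weight (1/5)·0 = 0.
If it is in any of envelopes 3, 4, and 5 (prior 1/5 each): the presenter would have opened envelope 1 instead, probability 0; weight (1/5)·0 = 0 each.
The weights sum to 1/5.
So P(the cheque in envelope 4 | the presenter opened envelope 2) = 0 / (1/5) = 0.

0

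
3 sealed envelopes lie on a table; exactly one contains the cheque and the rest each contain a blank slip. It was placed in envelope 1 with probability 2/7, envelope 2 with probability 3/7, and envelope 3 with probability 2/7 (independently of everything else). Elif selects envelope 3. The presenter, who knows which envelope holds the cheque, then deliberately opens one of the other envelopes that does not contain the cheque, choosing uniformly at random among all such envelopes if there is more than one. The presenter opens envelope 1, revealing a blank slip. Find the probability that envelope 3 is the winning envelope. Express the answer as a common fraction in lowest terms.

1/4

Apply Bayes' rule, conditioning on where the cheque actually is.
If it is in envelope 1 (prior 2/7): the presenter opened envelope 1, so this case is ruled out; weight (2/7)·0 = 0.
If it is in envelope 2 (prior 3/7): the presenter has no choice, probability 1; weight (3/7)·1 = 3/7.
If it is in envelope 3 (prior 2/7): the presenter has 2 equally likely choices, so probability 1/2; weight (2/7)·(1/2) = 1/7.
The weights sum to 4/7.
So P(the cheque in envelope 3 | the presenter opened envelope 1) = (1/7) / (4/7) = 1/4.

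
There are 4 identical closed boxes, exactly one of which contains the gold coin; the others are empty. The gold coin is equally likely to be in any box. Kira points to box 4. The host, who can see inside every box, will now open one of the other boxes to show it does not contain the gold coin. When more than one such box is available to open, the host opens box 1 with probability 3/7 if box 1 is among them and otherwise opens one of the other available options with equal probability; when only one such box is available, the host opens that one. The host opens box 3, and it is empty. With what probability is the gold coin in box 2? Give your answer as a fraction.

Consider each possible location of the gold coin in turn.
If it is in box 1 (prior 1/4): box 1 holds the prize so is unavailable; the host chooses uniformly among the 2 others, probability 1/2; weight (1/4)·(1/2) = 1/8.
If it is in box 2 (prior 1/4): box 1 is available but not opened, probability 4/7; weight (1/4)·(4/7) = 1/7.
If it is in box 3 (prior 1/4): the host opened box 3, so this case is ruled out; weight (1/4)·0 = 0.
If it is in box 4 (prior 1/4): box 1 is available but not opened; box 3 gets probability (1 − 3/7)/2 = 2/7; weight (1/4)·(2/7) = 1/14.
The weights sum to 19/56.
So P(the gold coin in box 2 | the host opened box 3) = (1/7) / (19/56) = 8/19.

8/19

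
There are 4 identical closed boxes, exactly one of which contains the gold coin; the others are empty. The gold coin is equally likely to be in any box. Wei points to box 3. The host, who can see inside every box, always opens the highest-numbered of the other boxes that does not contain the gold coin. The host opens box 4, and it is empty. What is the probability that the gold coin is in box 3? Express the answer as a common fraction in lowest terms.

Apply Bayes' rule, conditioning on where the gold coin actually is.
If it is in any of boxes 1, 2, and 3 (prior 1/4 each): box 4 is the highest-numbered option available, probability 1; weight (1/4)·1 = 1/4 each.
If it is in box 4 (prior 1/4): the host opened box 4, so this case is ruled out; weight (1/4)·0 = 0.
The weights sum to 3/4.
So P(the gold coin in box 3 | the host opened box 4) = (1/4) / (3/4) = 1/3.

1/3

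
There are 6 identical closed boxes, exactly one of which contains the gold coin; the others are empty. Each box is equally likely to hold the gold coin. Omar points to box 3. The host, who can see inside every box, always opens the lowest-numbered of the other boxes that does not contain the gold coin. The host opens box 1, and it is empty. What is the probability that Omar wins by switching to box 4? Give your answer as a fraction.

Condition on the true location of the gold coin.
If it is in box 1 (prior 1/6): the host opened box 1, so this case is ruled out; weight (1/6)·0 = 0.
If it is in any of boxes 2, 3, 4, 5, and 6 (prior 1/6 each): box 1 is the lowest-numbered option available, probability 1; weight (1/6)·1 = 1/6 each.
The weights sum to 5/6.
So P(the gold coin in box 4 | the host opened box 1) = (1/6) / (5/6) = 1/5.

1/5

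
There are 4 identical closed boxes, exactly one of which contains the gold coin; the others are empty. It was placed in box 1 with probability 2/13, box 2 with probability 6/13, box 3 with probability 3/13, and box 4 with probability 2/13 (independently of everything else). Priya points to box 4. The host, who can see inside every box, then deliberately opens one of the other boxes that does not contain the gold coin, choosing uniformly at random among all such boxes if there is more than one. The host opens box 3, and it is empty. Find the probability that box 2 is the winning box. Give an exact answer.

9/14

Apply Bayes' rule, conditioning on where the gold coin actually is.
If it is in box 1 (prior 2/13): the host has 2 equally likely choices, so probability 1/2; weight (2/13)·(1/2) = 1/13.
If it is in box 2 (prior 6/13): the host has 2 equally likely choices, so probability 1/2; weight (6/13)·(1/2) = 3/13.
If it is in box 3 (prior 3/13): the host opened box 3, so this case is ruled out; weight (3/13)·0 = 0.
If it is in box 4 (prior 2/13): the host has 3 equally likely choices, so probability 1/3; weight (2/13)·(1/3) = 2/39.
The weights sum to 14/39.
So P(the gold coin in box 2 | the host opened box 3) = (3/13) / (14/39) = 9/14.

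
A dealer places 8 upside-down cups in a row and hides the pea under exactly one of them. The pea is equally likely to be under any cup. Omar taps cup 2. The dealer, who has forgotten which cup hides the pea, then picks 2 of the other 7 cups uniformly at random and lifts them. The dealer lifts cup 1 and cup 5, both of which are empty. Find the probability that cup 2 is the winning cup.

1/6

Apply Bayes' rule, conditioning on where the pea actually is.
If it is under either of cups 1 and 5 (prior 1/8 each): that cup was opened and seen not to hold the prize — ruled out; weight (1/8)·0 = 0 each.
If it is under any of cups 2, 3, 4, 6, 7, and 8 (prior 1/8 each): the dealer picks exactly this set with probability 1/21 regardless, and none is the prize; weight (1/8)·(1/21) = 1/168 each.
The weights sum to 1/28.
So P(the pea under cup 2 | the dealer opened cup 1 and cup 5) = (1/168) / (1/28) = 1/6.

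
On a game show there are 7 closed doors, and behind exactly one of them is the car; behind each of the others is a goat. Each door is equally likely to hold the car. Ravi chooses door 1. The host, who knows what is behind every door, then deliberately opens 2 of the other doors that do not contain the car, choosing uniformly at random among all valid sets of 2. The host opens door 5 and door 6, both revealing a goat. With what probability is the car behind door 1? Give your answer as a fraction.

1/7

Consider each possible location of the car in turn.
If it is behind door 1 (prior 1/7): the host has 15 equally likely choices, so probability 1/15; weight (1/7)·(1/15) = 1/105.
If it is behind any of doors 2, 3, 4, and 7 (prior 1/7 each): the host has 10 equally likely choices, so probability 1/10; weight (1/7)·(1/10) = 1/70 each.
If it is behind either of doors 5 and 6 (prior 1/7 each): that door was opened and seen not to hold the prize — ruled out; weight (1/7)·0 = 0 each.
The weights sum to 1/15.
So P(the car behind door 1 | the host opened door 5 and door 6) = (1/105) / (1/15) = 1/7.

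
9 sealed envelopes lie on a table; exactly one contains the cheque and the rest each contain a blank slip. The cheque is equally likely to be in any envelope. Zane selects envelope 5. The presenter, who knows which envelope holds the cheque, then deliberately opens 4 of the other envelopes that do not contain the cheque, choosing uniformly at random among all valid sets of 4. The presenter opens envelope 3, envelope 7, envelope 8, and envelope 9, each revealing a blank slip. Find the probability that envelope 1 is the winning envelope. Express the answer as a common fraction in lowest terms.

2/9

Apply Bayes' rule, conditioning on where the cheque actually is.
If it is in any of envelopes 1, 2, 4, and 6 (prior 1/9 each): the presenter has 35 equally likely choices, so probability 1/35; weight (1/9)·(1/35) = 1/315 each.
If it is in any of envelopes 3, 7, 8, and 9 (prior 1/9 each): that envelope was opened and seen not to hold the prize — ruled out; weight (1/9)·0 = 0 each.
If it is in envelope 5 (prior 1/9): the presenter has 70 equally likely choices, so probability 1/70; weight (1/9)·(1/70) = 1/630.
The weights sum to 1/70.
So P(the cheque in envelope 1 | the presenter opened envelope 3, envelope 7, envelope 8, and envelope 9) = (1/315) / (1/70) = 2/9.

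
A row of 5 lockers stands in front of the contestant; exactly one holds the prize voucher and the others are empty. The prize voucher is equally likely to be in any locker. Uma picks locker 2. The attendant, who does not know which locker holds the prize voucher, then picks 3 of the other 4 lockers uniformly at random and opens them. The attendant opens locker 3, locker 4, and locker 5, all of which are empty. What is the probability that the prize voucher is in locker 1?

1/2

Condition on the true location of the prize voucher.
If it is in either of lockers 1 and 2 (prior 1/5 each): the attendant picks exactly this set with probability 1/4 regardless, and none is the prize; weight (1/5)·(1/4) = 1/20 each.
If it is in any of lockers 3, 4, and 5 (prior 1/5 each): that locker was opened and seen not to hold the prize — ruled out; weight (1/5)·0 = 0 each.
The weights sum to 1/10.
So P(the prize voucher in locker 1 | the attendant opened locker 3, locker 4, and locker 5) = (1/20) / (1/10) = 1/2.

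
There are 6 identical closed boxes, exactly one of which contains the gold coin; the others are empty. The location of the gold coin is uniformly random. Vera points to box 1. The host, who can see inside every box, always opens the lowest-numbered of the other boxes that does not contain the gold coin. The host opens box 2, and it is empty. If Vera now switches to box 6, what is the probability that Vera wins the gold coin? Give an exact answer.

1/5

Consider each possible location of the gold coin in turn.
If it is in any of boxes 1, 3, 4, 5, and 6 (prior 1/6 each): box 2 is the lowest-numbered option available, probability 1; weight (1/6)·1 = 1/6 each.
If it is in box 2 (prior 1/6): the host opened box 2, so this case is ruled out; weight (1/6)·0 = 0.
The weights sum to 5/6.
So P(the gold coin in box 6 | the host opened box 2) = (1/6) / (5/6) = 1/5.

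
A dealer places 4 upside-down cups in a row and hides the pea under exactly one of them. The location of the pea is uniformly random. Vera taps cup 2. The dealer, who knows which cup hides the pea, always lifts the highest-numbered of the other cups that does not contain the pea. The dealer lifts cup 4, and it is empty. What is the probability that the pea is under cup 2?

1/3

Apply Bayes' rule, conditioning on where the pea actually is.
If it is under any of cups 1, 2, and 3 (prior 1/4 each): cup 4 is the highest-numbered option available, probability 1; weight (1/4)·1 = 1/4 each.
If it is under cup 4 (prior 1/4): the dealer opened cup 4, so this case is ruled out; weight (1/4)·0 = 0.
The weights sum to 3/4.
So P(the pea under cup 2 | the dealer opened cup 4) = (1/4) / (3/4) = 1/3.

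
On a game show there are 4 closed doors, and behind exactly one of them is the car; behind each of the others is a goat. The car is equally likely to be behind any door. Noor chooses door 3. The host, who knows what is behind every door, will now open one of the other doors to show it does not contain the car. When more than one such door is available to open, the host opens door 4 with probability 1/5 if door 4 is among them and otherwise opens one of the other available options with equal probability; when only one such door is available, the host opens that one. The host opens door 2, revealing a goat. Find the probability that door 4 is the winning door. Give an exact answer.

Apply Bayes' rule, conditioning on where the car actually is.
If it is behind door 1 (prior 1/4): door 4 is available but not opened, probability 4/5; weight (1/4)·(4/5) = 1/5.
If it is behind door 2 (prior 1/4): the host opened door 2, so this case is ruled out; weight (1/4)·0 = 0.
If it is behind door 3 (prior 1/4): door 4 is available but not opened; door 2 gets probability (1 − 1/5)/2 = 2/5; weight (1/4)·(2/5) = 1/10.
If it is behind door 4 (prior 1/4): door 4 holds the prize so is unavailable; the host chooses uniformly among the 2 others, probability 1/2; weight (1/4)·(1/2) = 1/8.
The weights sum to 17/40.
So P(the car behind door 4 | the host opened door 2) = (1/8) / (17/40) = 5/17.

5/17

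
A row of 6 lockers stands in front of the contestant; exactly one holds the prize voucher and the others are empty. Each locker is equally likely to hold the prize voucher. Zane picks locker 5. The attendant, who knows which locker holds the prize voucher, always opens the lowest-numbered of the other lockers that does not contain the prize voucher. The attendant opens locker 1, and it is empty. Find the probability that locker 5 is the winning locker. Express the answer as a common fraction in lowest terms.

1/5

Consider each possible location of the prize voucher in turn.
If it is in locker 1 (prior 1/6): the attendant opened locker 1, so this case is ruled out; weight (1/6)·0 = 0.
If it is in any of lockers 2, 3, 4, 5, and 6 (prior 1/6 each): locker 1 is the lowest-numbered option available, probability 1; weight (1/6)·1 = 1/6 each.
The weights sum to 5/6.
So P(the prize voucher in locker 5 | the attendant opened locker 1) = (1/6) / (5/6) = 1/5.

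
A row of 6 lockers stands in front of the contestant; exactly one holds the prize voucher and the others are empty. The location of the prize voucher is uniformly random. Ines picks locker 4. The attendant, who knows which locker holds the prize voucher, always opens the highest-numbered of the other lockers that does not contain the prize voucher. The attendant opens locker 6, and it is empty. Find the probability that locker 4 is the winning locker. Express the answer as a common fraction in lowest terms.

Consider each possible location of the prize voucher in turn.
If it is in any of lockers 1, 2, 3, 4, and 5 (prior 1/6 each): locker 6 is the highest-numbered option available, probability 1; weight (1/6)·1 = 1/6 each.
If it is in locker 6 (prior 1/6): the attendant opened locker 6, so this case is ruled out; weight (1/6)·0 = 0.
The weights sum to 5/6.
So P(the prize voucher in locker 4 | the attendant opened locker 6) = (1/6) / (5/6) = 1/5.

1/5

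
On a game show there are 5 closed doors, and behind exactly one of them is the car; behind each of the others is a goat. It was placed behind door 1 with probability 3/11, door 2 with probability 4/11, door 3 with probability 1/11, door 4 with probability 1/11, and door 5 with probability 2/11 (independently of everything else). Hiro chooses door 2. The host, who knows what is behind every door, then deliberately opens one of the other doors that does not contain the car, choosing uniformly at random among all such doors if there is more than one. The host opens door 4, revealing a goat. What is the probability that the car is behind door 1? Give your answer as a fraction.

Condition on the true location of the car.
If it is behind door 1 (prior 3/11): the host has 3 equally likely choices, so probability 1/3; weight (3/11)·(1/3) = 1/11.
If it is behind door 2 (prior 4/11): the host has 4 equally likely choices, so probability 1/4; weight (4/11)·(1/4) = 1/11.
If it is behind door 3 (prior 1/11): the host has 3 equally likely choices, so probability 1/3; weight (1/11)·(1/3) = 1/33.
If it is behind door 4 (prior 1/11): the host opened door 4, so this case is ruled out; weight (1/11)·0 = 0.
If it is behind door 5 (prior 2/11): the host has 3 equally likely choices, so probability 1/3; weight (2/11)·(1/3) = 2/33.
The weights sum to 3/11.
So P(the car behind door 1 | the host opened door 4) = (1/11) / (3/11) = 1/3.

1/3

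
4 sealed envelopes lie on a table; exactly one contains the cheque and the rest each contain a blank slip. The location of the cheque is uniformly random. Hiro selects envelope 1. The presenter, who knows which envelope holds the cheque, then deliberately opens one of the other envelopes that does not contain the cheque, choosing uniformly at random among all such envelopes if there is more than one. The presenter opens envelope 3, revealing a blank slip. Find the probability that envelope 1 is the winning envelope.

1/4

Apply Bayes' rule, conditioning on where the cheque actually is.
If it is in envelope 1 (prior 1/4): the presenter has 3 equally likely choices, so probability 1/3; weight (1/4)·(1/3) = 1/12.
If it is in either of envelopes 2 and 4 (prior 1/4 each): the presenter has 2 equally likely choices, so probability 1/2; weight (1/4)·(1/2) = 1/8 each.
If it is in envelope 3 (prior 1/4): the presenter opened envelope 3, so this case is ruled out; weight (1/4)·0 = 0.
The weights sum to 1/3.
So P(the cheque in envelope 1 | the presenter opened envelope 3) = (1/12) / (1/3) = 1/4.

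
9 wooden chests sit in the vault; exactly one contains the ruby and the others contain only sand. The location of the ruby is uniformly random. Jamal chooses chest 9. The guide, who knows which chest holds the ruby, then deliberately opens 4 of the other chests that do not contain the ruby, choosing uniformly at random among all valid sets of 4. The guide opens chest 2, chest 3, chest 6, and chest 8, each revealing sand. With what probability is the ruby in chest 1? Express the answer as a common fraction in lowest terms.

2/9

Consider each possible location of the ruby in turn.
If it is in any of chests 1, 4, 5, and 7 (prior 1/9 each): the guide has 35 equally likely choices, so probability 1/35; weight (1/9)·(1/35) = 1/315 each.
If it is in any of chests 2, 3, 6, and 8 (prior 1/9 each): that chest was opened and seen not to hold the prize — ruled out; weight (1/9)·0 = 0 each.
If it is in chest 9 (prior 1/9): the guide has 70 equally likely choices, so probability 1/70; weight (1/9)·(1/70) = 1/630.
The weights sum to 1/70.
So P(the ruby in chest 1 | the guide opened chest 2, chest 3, chest 6, and chest 8) = (1/315) / (1/70) = 2/9.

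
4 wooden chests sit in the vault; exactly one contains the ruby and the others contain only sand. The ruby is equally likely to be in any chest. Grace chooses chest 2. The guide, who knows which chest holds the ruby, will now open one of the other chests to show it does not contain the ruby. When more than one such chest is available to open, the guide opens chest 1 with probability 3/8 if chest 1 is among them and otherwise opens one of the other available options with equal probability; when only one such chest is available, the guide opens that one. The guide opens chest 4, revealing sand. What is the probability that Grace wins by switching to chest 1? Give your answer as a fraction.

Consider each possible location of the ruby in turn.
If it is in chest 1 (prior 1/4): chest 1 holds the prize so is unavailable; the guide chooses uniformly among the 2 others, probability 1/2; weight (1/4)·(1/2) = 1/8.
If it is in chest 2 (prior 1/4): chest 1 is available but not opened; chest 4 gets probability (1 − 3/8)/2 = 5/16; weight (1/4)·(5/16) = 5/64.
If it is in chest 3 (prior 1/4): chest 1 is available but not opened, probability 5/8; weight (1/4)·(5/8) = 5/32.
If it is in chest 4 (prior 1/4): the guide opened chest 4, so this case is ruled out; weight (1/4)·0 = 0.
The weights sum to 23/64.
So P(the ruby in chest 1 | the guide opened chest 4) = (1/8) / (23/64) = 8/23.

8/23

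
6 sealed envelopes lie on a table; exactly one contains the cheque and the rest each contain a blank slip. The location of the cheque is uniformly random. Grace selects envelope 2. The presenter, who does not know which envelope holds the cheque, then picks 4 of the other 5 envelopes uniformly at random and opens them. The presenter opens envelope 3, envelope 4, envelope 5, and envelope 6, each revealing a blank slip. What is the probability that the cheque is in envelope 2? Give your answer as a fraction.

1/2

Condition on the true location of the cheque.
If it is in either of envelopes 1 and 2 (prior 1/6 each): the presenter picks exactly this set with probability 1/5 regardless, and none is the prize; weight (1/6)·(1/5) = 1/30 each.
If it is in any of envelopes 3, 4, 5, and 6 (prior 1/6 each): that envelope was opened and seen not to hold the prize — ruled out; weight (1/6)·0 = 0 each.
The weights sum to 1/15.
So P(the cheque in envelope 2 | the presenter opened envelope 3, envelope 4, envelope 5, and envelope 6) = (1/30) / (1/15) = 1/2.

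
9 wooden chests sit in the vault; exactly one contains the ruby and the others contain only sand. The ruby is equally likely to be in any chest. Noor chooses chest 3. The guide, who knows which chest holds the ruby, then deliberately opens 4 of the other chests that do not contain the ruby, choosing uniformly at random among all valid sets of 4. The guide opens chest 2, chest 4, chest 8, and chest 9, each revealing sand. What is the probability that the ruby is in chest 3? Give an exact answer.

1/9

Apply Bayes' rule, conditioning on where the ruby actually is.
If it is in any of chests 1, 5, 6, and 7 (prior 1/9 each): the guide has 35 equally likely choices, so probability 1/35; weight (1/9)·(1/35) = 1/315 each.
If it is in any of chests 2, 4, 8, and 9 (prior 1/9 each): that chest was opened and seen not to hold the prize — ruled out; weight (1/9)·0 = 0 each.
If it is in chest 3 (prior 1/9): the guide has 70 equally likely choices, so probability 1/70; weight (1/9)·(1/70) = 1/630.
The weights sum to 1/70.
So P(the ruby in chest 3 | the guide opened chest 2, chest 4, chest 8, and chest 9) = (1/630) / (1/70) = 1/9.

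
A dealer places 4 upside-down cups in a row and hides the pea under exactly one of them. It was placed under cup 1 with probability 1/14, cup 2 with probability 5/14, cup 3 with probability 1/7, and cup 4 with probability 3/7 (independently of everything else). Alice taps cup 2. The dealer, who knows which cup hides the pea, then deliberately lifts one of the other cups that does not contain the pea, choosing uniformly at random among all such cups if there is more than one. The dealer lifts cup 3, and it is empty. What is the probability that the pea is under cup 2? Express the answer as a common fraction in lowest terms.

Apply Bayes' rule, conditioning on where the pea actually is.
If it is under cup 1 (prior 1/14): the dealer has 2 equally likely choices, so probability 1/2; weight (1/14)·(1/2) = 1/28.
If it is under cup 2 (prior 5/14): the dealer has 3 equally likely choices, so probability 1/3; weight (5/14)·(1/3) = 5/42.
If it is under cup 3 (prior 1/7): the dealer opened cup 3, so this case is ruled out; weight (1/7)·0 = 0.
If it is under cup 4 (prior 3/7): the dealer has 2 equally likely choices, so probability 1/2; weight (3/7)·(1/2) = 3/14.
The weights sum to 31/84.
So P(the pea under cup 2 | the dealer opened cup 3) = (5/42) / (31/84) = 10/31.

10/31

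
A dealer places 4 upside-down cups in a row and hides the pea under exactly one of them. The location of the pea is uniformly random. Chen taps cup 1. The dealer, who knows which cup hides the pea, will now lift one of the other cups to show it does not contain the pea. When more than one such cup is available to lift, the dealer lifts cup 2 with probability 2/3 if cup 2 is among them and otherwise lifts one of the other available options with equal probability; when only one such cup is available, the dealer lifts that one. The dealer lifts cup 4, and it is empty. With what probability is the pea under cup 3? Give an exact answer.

1/3

Apply Bayes' rule, conditioning on where the pea actually is.
If it is under cup 1 (prior 1/4): cup 2 is available but not opened; cup 4 gets probability (1 − 2/3)/2 = 1/6; weight (1/4)·(1/6) = 1/24.
If it is under cup 2 (prior 1/4): cup 2 holds the prize so is unavailable; the dealer chooses uniformly among the 2 others, probability 1/2; weight (1/4)·(1/2) = 1/8.
If it is under cup 3 (prior 1/4): cup 2 is available but not opened, probability 1/3; weight (1/4)·(1/3) = 1/12.
If it is under cup 4 (prior 1/4): the dealer opened cup 4, so this case is ruled out; weight (1/4)·0 = 0.
The weights sum to 1/4.
So P(the pea under cup 3 | the dealer opened cup 4) = (1/12) / (1/4) = 1/3.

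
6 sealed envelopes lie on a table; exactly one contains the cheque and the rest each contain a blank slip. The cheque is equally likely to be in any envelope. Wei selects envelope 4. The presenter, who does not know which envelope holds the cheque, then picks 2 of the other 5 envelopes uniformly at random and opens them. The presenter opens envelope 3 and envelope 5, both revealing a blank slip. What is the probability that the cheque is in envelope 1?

1/4

Apply Bayes' rule, conditioning on where the cheque actually is.
If it is in any of envelopes 1, 2, 4, and 6 (prior 1/6 each): the presenter picks exactly this set with probability 1/10 regardless, and none is the prize; weight (1/6)·(1/10) = 1/60 each.
If it is in either of envelopes 3 and 5 (prior 1/6 each): that envelope was opened and seen not to hold the prize — ruled out; weight (1/6)·0 = 0 each.
The weights sum to 1/15.
So P(the cheque in envelope 1 | the presenter opened envelope 3 and envelope 5) = (1/60) / (1/15) = 1/4.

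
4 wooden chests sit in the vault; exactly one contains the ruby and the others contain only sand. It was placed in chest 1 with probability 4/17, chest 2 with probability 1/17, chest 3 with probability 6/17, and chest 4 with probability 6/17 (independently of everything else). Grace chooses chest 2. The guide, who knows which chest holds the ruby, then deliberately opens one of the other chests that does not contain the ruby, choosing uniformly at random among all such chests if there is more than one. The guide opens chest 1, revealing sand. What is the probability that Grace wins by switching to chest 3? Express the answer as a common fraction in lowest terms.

Apply Bayes' rule, conditioning on where the ruby actually is.
If it is in chest 1 (prior 4/17): the guide opened chest 1, so this case is ruled out; weight (4/17)·0 = 0.
If it is in chest 2 (prior 1/17): the guide has 3 equally likely choices, so probability 1/3; weight (1/17)·(1/3) = 1/51.
If it is in either of chests 3 and 4 (prior 6/17 each): the guide has 2 equally likely choices, so probability 1/2; weight (6/17)·(1/2) = 3/17 each.
The weights sum to 19/51.
So P(the ruby in chest 3 | the guide opened chest 1) = (3/17) / (19/51) = 9/19.

9/19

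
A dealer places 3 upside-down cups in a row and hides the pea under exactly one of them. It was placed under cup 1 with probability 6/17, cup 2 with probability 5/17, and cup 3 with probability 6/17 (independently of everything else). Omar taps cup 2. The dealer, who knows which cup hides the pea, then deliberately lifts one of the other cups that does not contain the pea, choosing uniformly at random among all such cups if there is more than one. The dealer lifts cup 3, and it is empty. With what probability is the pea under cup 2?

5/17

Condition on the true location of the pea.
If it is under cup 1 (prior 6/17): the dealer has no choice, probability 1; weight (6/17)·1 = 6/17.
If it is under cup 2 (prior 5/17): the dealer has 2 equally likely choices, so probability 1/2; weight (5/17)·(1/2) = 5/34.
If it is under cup 3 (prior 6/17): the dealer opened cup 3, so this case is ruled out; weight (6/17)·0 = 0.
The weights sum to 1/2.
So P(the pea under cup 2 | the dealer opened cup 3) = (5/34) / (1/2) = 5/17.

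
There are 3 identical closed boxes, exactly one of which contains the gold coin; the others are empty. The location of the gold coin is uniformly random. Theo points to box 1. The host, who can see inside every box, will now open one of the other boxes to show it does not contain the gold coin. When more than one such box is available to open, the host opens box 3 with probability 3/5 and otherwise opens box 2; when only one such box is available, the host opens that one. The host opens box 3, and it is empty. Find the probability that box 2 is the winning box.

Apply Bayes' rule, conditioning on where the gold coin actually is.
If it is in box 1 (prior 1/3): box 3 is available, opened with probability 3/5; weight (1/3)·(3/5) = 1/5.
If it is in box 2 (prior 1/3): only box 3 is available, probability 1; weight (1/3)·1 = 1/3.
If it is in box 3 (prior 1/3): the host opened box 3, so this case is ruled out; weight (1/3)·0 = 0.
The weights sum to 8/15.
So P(the gold coin in box 2 | the host opened box 3) = (1/3) / (8/15) = 5/8.

5/8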